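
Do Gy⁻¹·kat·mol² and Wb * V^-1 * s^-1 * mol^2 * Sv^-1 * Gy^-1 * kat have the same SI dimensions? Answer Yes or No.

No

Left side:
  Gy = J/kg (absorbed dose = energy per mass),
      = m²·s⁻².
  So Gy⁻¹ = m⁻²·s².
  kat = mol/s = s⁻¹·mol (catalytic activity).
  Combining: Gy⁻¹·kat·mol² = (m⁻²·s²) · (s⁻¹·mol) · mol² = m⁻²·s·mol³.
Right side:
  Wb = V·s (flux: a volt is a weber per second),
      = kg·m²·s⁻²·A⁻¹.
  V = W/A (potential = power per current),
      = kg·m²·s⁻³·A⁻¹.
  So V⁻¹ = kg⁻¹·m⁻²·s³·A.
  Sv = J/kg (equivalent dose = energy per mass),
      = m²·s⁻².
  So Sv⁻¹ = m⁻²·s².
  Gy = J/kg (absorbed dose = energy per mass),
      = m²·s⁻².
  So Gy⁻¹ = m⁻²·s².
  kat = mol/s = s⁻¹·mol (catalytic activity).
  Combining: Wb·V⁻¹·s⁻¹·mol²·Sv⁻¹·Gy⁻¹·kat = (kg·m²·s⁻²·A⁻¹) · (kg⁻¹·m⁻²·s³·A) · s⁻¹ · mol² · (m⁻²·s²) · (m⁻²·s²) · (s⁻¹·mol) = m⁻⁴·s³·mol³.
Left is m⁻²·s·mol³; right is m⁻⁴·s³·mol³ — different.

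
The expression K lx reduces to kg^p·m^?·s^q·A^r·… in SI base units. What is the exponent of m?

-2

lx = lm/m² (illuminance = luminous flux per area),
    = m⁻²·cd.
Combining: K·lx = K · (m⁻²·cd) = m⁻²·K·cd.
The exponent of m is -2.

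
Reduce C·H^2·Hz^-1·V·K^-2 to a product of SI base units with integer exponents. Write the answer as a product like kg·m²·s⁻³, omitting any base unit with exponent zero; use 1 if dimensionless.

kg³·m⁶·s⁻⁵·A⁻⁴·K⁻²

C = A·s = s·A (charge = current × time).
H = Wb/A (inductance = flux per current),
    = kg·m²·s⁻²·A⁻².
So H² = kg²·m⁴·s⁻⁴·A⁻⁴.
Hz = 1/s = s⁻¹ (frequency is cycles per second).
So Hz⁻¹ = s.
V = W/A (potential = power per current),
    = kg·m²·s⁻³·A⁻¹.
Combining: C·H²·Hz⁻¹·V·K⁻² = (s·A) · (kg²·m⁴·s⁻⁴·A⁻⁴) · s · (kg·m²·s⁻³·A⁻¹) · K⁻² = kg³·m⁶·s⁻⁵·A⁻⁴·K⁻².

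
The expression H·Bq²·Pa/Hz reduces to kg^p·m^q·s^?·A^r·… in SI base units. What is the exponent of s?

-5

H = Wb/A (inductance = flux per current),
    = kg·m²·s⁻²·A⁻².
Hz = 1/s = s⁻¹ (frequency is cycles per second).
So Hz⁻¹ = s.
Bq = 1/s = s⁻¹ (activity is decays per second).
So Bq² = s⁻².
Pa = N/m² (pressure = force per area),
    = kg·m⁻¹·s⁻².
Combining: H·Hz⁻¹·Bq²·Pa = (kg·m²·s⁻²·A⁻²) · s · s⁻² · (kg·m⁻¹·s⁻²) = kg²·m·s⁻⁵·A⁻².
The exponent of s is -5.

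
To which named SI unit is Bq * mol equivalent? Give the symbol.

kat

Bq = 1/s = s⁻¹ (activity is decays per second).
Combining: Bq·mol = s⁻¹ · mol = s⁻¹·mol.
s⁻¹·mol is the base-SI form of the katal.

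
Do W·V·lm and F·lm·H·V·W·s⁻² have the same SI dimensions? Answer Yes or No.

Yes

Left side:
  W = kg·m²·s⁻³.
  V = kg·m²·s⁻³·A⁻¹.
  lm = cd.
  Combining: W·V·lm = (kg·m²·s⁻³) · (kg·m²·s⁻³·A⁻¹) · cd = kg²·m⁴·s⁻⁶·A⁻¹·cd.
Right side:
  F = C/V (capacitance = charge per voltage),
      = A·s/(kg·m²·s⁻³·A⁻¹) (substituting C and V),
      = kg⁻¹·m⁻²·s⁴·A².
  lm = cd·sr = cd (luminous flux; sr is dimensionless).
  H = Wb/A (inductance = flux per current),
      = kg·m²·s⁻²·A⁻².
  V = W/A (potential = power per current),
      = kg·m²·s⁻³·A⁻¹.
  W = J/s (power = energy per time),
      = kg·m²·s⁻³.
  Combining: F·lm·H·V·W·s⁻² = (kg⁻¹·m⁻²·s⁴·A²) · cd · (kg·m²·s⁻²·A⁻²) · (kg·m²·s⁻³·A⁻¹) · (kg·m²·s⁻³) · s⁻² = kg²·m⁴·s⁻⁶·A⁻¹·cd.
Both reduce to kg²·m⁴·s⁻⁶·A⁻¹·cd.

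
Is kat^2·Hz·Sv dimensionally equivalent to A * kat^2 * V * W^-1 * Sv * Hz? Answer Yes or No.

Left side:
  kat = s⁻¹·mol.
  So kat² = s⁻²·mol².
  Hz = s⁻¹.
  Sv = m²·s⁻².
  Combining: kat²·Hz·Sv = (s⁻²·mol²) · s⁻¹ · (m²·s⁻²) = m²·s⁻⁵·mol².
Right side:
  kat = s⁻¹·mol.
  So kat² = s⁻²·mol².
  V = kg·m²·s⁻³·A⁻¹.
  W = kg·m²·s⁻³.
  So W⁻¹ = kg⁻¹·m⁻²·s³.
  Sv = m²·s⁻².
  Hz = s⁻¹.
  Combining: A·kat²·V·W⁻¹·Sv·Hz = A · (s⁻²·mol²) · (kg·m²·s⁻³·A⁻¹) · (kg⁻¹·m⁻²·s³) · (m²·s⁻²) · s⁻¹ = m²·s⁻⁵·mol².
Both reduce to m²·s⁻⁵·mol².

Yes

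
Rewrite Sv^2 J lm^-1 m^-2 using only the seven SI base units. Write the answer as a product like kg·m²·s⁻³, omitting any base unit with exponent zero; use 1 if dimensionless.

kg·m⁴·s⁻⁶·cd⁻¹

Sv = m²·s⁻².
So Sv² = m⁴·s⁻⁴.
J = kg·m²·s⁻².
lm = cd.
So lm⁻¹ = cd⁻¹.
Combining: Sv²·J·lm⁻¹·m⁻² = (m⁴·s⁻⁴) · (kg·m²·s⁻²) · cd⁻¹ · m⁻² = kg·m⁴·s⁻⁶·cd⁻¹.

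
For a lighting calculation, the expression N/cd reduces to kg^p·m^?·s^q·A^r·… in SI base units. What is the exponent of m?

1

N = kg·m/s² = kg·m·s⁻² (force = mass × acceleration).
Combining: cd⁻¹·N = cd⁻¹ · (kg·m·s⁻²) = kg·m·s⁻²·cd⁻¹.
The exponent of m is 1.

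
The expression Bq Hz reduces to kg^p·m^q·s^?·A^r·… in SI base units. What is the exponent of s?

Bq = 1/s = s⁻¹ (activity is decays per second).
Hz = 1/s = s⁻¹ (frequency is cycles per second).
Combining: Bq·Hz = s⁻¹ · s⁻¹ = s⁻².
The exponent of s is -2.

-2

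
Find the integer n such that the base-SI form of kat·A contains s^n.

kat = mol/s = s⁻¹·mol (catalytic activity).
Combining: kat·A = (s⁻¹·mol) · A = s⁻¹·A·mol.
The exponent of s is -1.

-1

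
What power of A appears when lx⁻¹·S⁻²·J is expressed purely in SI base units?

-4

lx = m⁻²·cd.
So lx⁻¹ = m²·cd⁻¹.
S = kg⁻¹·m⁻²·s³·A².
So S⁻² = kg²·m⁴·s⁻⁶·A⁻⁴.
J = kg·m²·s⁻².
Combining: lx⁻¹·S⁻²·J = (m²·cd⁻¹) · (kg²·m⁴·s⁻⁶·A⁻⁴) · (kg·m²·s⁻²) = kg³·m⁸·s⁻⁸·A⁻⁴·cd⁻¹.
The exponent of A is -4.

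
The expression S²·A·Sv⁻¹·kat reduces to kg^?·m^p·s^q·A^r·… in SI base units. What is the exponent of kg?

S = 1/Ω (conductance is reciprocal resistance),
    = kg⁻¹·m⁻²·s³·A².
So S² = kg⁻²·m⁻⁴·s⁶·A⁴.
Sv = J/kg (equivalent dose = energy per mass),
    = m²·s⁻².
So Sv⁻¹ = m⁻²·s².
kat = mol/s = s⁻¹·mol (catalytic activity).
Combining: S²·A·Sv⁻¹·kat = (kg⁻²·m⁻⁴·s⁶·A⁴) · A · (m⁻²·s²) · (s⁻¹·mol) = kg⁻²·m⁻⁶·s⁷·A⁵·mol.
The exponent of kg is -2.

-2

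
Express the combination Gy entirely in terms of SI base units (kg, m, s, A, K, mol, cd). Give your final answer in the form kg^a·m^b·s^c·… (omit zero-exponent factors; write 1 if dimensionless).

Gy = m²·s⁻².

m²·s⁻²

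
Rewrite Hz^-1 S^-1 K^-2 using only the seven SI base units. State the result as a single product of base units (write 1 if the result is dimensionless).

kg·m²·s⁻²·A⁻²·K⁻²

Hz = 1/s = s⁻¹ (frequency is cycles per second).
So Hz⁻¹ = s.
S = 1/Ω (conductance is reciprocal resistance),
    = kg⁻¹·m⁻²·s³·A².
So S⁻¹ = kg·m²·s⁻³·A⁻².
Combining: Hz⁻¹·S⁻¹·K⁻² = s · (kg·m²·s⁻³·A⁻²) · K⁻² = kg·m²·s⁻²·A⁻²·K⁻².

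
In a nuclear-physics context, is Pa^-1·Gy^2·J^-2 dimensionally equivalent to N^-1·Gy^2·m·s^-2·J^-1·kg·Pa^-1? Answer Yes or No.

Left side:
  Pa = N/m² (pressure = force per area),
      = kg·m⁻¹·s⁻².
  So Pa⁻¹ = kg⁻¹·m·s².
  Gy = J/kg (absorbed dose = energy per mass),
      = m²·s⁻².
  So Gy² = m⁴·s⁻⁴.
  J = N·m (work = force × distance),
      = kg·m²·s⁻².
  So J⁻² = kg⁻²·m⁻⁴·s⁴.
  Combining: Pa⁻¹·Gy²·J⁻² = (kg⁻¹·m·s²) · (m⁴·s⁻⁴) · (kg⁻²·m⁻⁴·s⁴) = kg⁻³·m·s².
Right side:
  N = kg·m·s⁻².
  So N⁻¹ = kg⁻¹·m⁻¹·s².
  Gy = m²·s⁻².
  So Gy² = m⁴·s⁻⁴.
  J = kg·m²·s⁻².
  So J⁻¹ = kg⁻¹·m⁻²·s².
  Pa = kg·m⁻¹·s⁻².
  So Pa⁻¹ = kg⁻¹·m·s².
  Combining: N⁻¹·Gy²·m·s⁻²·J⁻¹·kg·Pa⁻¹ = (kg⁻¹·m⁻¹·s²) · (m⁴·s⁻⁴) · m · s⁻² · (kg⁻¹·m⁻²·s²) · kg · (kg⁻¹·m·s²) = kg⁻²·m³.
Left is kg⁻³·m·s²; right is kg⁻²·m³ — different.

No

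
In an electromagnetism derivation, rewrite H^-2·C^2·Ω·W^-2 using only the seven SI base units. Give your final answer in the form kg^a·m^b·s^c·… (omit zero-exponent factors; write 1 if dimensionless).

H = Wb/A (inductance = flux per current),
    = kg·m²·s⁻²·A⁻².
So H⁻² = kg⁻²·m⁻⁴·s⁴·A⁴.
C = A·s = s·A (charge = current × time).
So C² = s²·A².
Ω = V/A (resistance = voltage per current),
    = kg·m²·s⁻³·A⁻².
W = J/s (power = energy per time),
    = kg·m²·s⁻³.
So W⁻² = kg⁻²·m⁻⁴·s⁶.
Combining: H⁻²·C²·Ω·W⁻² = (kg⁻²·m⁻⁴·s⁴·A⁴) · (s²·A²) · (kg·m²·s⁻³·A⁻²) · (kg⁻²·m⁻⁴·s⁶) = kg⁻³·m⁻⁶·s⁹·A⁴.

kg⁻³·m⁻⁶·s⁹·A⁴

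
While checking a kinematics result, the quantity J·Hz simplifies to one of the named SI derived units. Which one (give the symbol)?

W

J = N·m (work = force × distance),
    = kg·m²·s⁻².
Hz = 1/s = s⁻¹ (frequency is cycles per second).
Combining: J·Hz = (kg·m²·s⁻²) · s⁻¹ = kg·m²·s⁻³.
kg·m²·s⁻³ is the base-SI form of the watt.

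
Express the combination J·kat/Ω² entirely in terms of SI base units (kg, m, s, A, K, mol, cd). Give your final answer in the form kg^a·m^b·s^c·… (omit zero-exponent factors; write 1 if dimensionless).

kg⁻¹·m⁻²·s³·A⁴·mol

J = kg·m²·s⁻².
kat = s⁻¹·mol.
Ω = kg·m²·s⁻³·A⁻².
So Ω⁻² = kg⁻²·m⁻⁴·s⁶·A⁴.
Combining: J·kat·Ω⁻² = (kg·m²·s⁻²) · (s⁻¹·mol) · (kg⁻²·m⁻⁴·s⁶·A⁴) = kg⁻¹·m⁻²·s³·A⁴·mol.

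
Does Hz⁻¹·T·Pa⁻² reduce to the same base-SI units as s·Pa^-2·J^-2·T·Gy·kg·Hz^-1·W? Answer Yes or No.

Yes

Left side:
  Hz = s⁻¹.
  So Hz⁻¹ = s.
  T = kg·s⁻²·A⁻¹.
  Pa = kg·m⁻¹·s⁻².
  So Pa⁻² = kg⁻²·m²·s⁴.
  Combining: Hz⁻¹·T·Pa⁻² = s · (kg·s⁻²·A⁻¹) · (kg⁻²·m²·s⁴) = kg⁻¹·m²·s³·A⁻¹.
Right side:
  Pa = N/m² (pressure = force per area),
      = kg·m⁻¹·s⁻².
  So Pa⁻² = kg⁻²·m²·s⁴.
  J = N·m (work = force × distance),
      = kg·m²·s⁻².
  So J⁻² = kg⁻²·m⁻⁴·s⁴.
  T = Wb/m² (flux density = flux per area),
      = kg·s⁻²·A⁻¹.
  Gy = J/kg (absorbed dose = energy per mass),
      = m²·s⁻².
  Hz = 1/s = s⁻¹ (frequency is cycles per second).
  So Hz⁻¹ = s.
  W = J/s (power = energy per time),
      = kg·m²·s⁻³.
  Combining: s·Pa⁻²·J⁻²·T·Gy·kg·Hz⁻¹·W = s · (kg⁻²·m²·s⁴) · (kg⁻²·m⁻⁴·s⁴) · (kg·s⁻²·A⁻¹) · (m²·s⁻²) · kg · s · (kg·m²·s⁻³) = kg⁻¹·m²·s³·A⁻¹.
Both reduce to kg⁻¹·m²·s³·A⁻¹.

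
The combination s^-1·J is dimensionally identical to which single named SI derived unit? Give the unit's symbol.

W

J = kg·m²·s⁻².
Combining: s⁻¹·J = s⁻¹ · (kg·m²·s⁻²) = kg·m²·s⁻³.
kg·m²·s⁻³ is the base-SI form of the watt.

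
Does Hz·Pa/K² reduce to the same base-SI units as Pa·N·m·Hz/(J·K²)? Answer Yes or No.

Left side:
  Hz = 1/s = s⁻¹ (frequency is cycles per second).
  Pa = N/m² (pressure = force per area),
      = kg·m⁻¹·s⁻².
  Combining: Hz·K⁻²·Pa = s⁻¹ · K⁻² · (kg·m⁻¹·s⁻²) = kg·m⁻¹·s⁻³·K⁻².
Right side:
  Pa = N/m² (pressure = force per area),
      = kg·m⁻¹·s⁻².
  N = kg·m/s² = kg·m·s⁻² (force = mass × acceleration).
  Hz = 1/s = s⁻¹ (frequency is cycles per second).
  J = N·m (work = force × distance),
      = kg·m²·s⁻².
  So J⁻¹ = kg⁻¹·m⁻²·s².
  Combining: Pa·N·m·Hz·J⁻¹·K⁻² = (kg·m⁻¹·s⁻²) · (kg·m·s⁻²) · m · s⁻¹ · (kg⁻¹·m⁻²·s²) · K⁻² = kg·m⁻¹·s⁻³·K⁻².
Both reduce to kg·m⁻¹·s⁻³·K⁻².

Yes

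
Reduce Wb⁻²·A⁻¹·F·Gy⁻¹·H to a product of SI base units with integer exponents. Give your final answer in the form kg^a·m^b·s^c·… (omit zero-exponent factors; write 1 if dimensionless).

kg⁻²·m⁻⁶·s⁸·A

Wb = kg·m²·s⁻²·A⁻¹.
So Wb⁻² = kg⁻²·m⁻⁴·s⁴·A².
F = kg⁻¹·m⁻²·s⁴·A².
Gy = m²·s⁻².
So Gy⁻¹ = m⁻²·s².
H = kg·m²·s⁻²·A⁻².
Combining: Wb⁻²·A⁻¹·F·Gy⁻¹·H = (kg⁻²·m⁻⁴·s⁴·A²) · A⁻¹ · (kg⁻¹·m⁻²·s⁴·A²) · (m⁻²·s²) · (kg·m²·s⁻²·A⁻²) = kg⁻²·m⁻⁶·s⁸·A.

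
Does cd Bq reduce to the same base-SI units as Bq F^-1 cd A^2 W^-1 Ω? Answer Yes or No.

No

Left side:
  Bq = 1/s = s⁻¹ (activity is decays per second).
  Combining: cd·Bq = cd · s⁻¹ = s⁻¹·cd.
Right side:
  Bq = 1/s = s⁻¹ (activity is decays per second).
  F = C/V (capacitance = charge per voltage),
      = A·s/(kg·m²·s⁻³·A⁻¹) (substituting C and V),
      = kg⁻¹·m⁻²·s⁴·A².
  So F⁻¹ = kg·m²·s⁻⁴·A⁻².
  W = J/s (power = energy per time),
      = kg·m²·s⁻³.
  So W⁻¹ = kg⁻¹·m⁻²·s³.
  Ω = V/A (resistance = voltage per current),
      = kg·m²·s⁻³·A⁻².
  Combining: Bq·F⁻¹·cd·A²·W⁻¹·Ω = s⁻¹ · (kg·m²·s⁻⁴·A⁻²) · cd · A² · (kg⁻¹·m⁻²·s³) · (kg·m²·s⁻³·A⁻²) = kg·m²·s⁻⁵·A⁻²·cd.
Left is s⁻¹·cd; right is kg·m²·s⁻⁵·A⁻²·cd — different.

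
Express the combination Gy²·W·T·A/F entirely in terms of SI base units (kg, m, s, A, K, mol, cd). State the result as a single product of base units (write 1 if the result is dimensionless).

Gy = m²·s⁻².
So Gy² = m⁴·s⁻⁴.
W = kg·m²·s⁻³.
T = kg·s⁻²·A⁻¹.
F = kg⁻¹·m⁻²·s⁴·A².
So F⁻¹ = kg·m²·s⁻⁴·A⁻².
Combining: Gy²·W·T·F⁻¹·A = (m⁴·s⁻⁴) · (kg·m²·s⁻³) · (kg·s⁻²·A⁻¹) · (kg·m²·s⁻⁴·A⁻²) · A = kg³·m⁸·s⁻¹³·A⁻².

kg³·m⁸·s⁻¹³·A⁻²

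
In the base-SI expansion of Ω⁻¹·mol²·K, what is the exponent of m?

Ω = kg·m²·s⁻³·A⁻².
So Ω⁻¹ = kg⁻¹·m⁻²·s³·A².
Combining: Ω⁻¹·mol²·K = (kg⁻¹·m⁻²·s³·A²) · mol² · K = kg⁻¹·m⁻²·s³·A²·K·mol².
The exponent of m is -2.

-2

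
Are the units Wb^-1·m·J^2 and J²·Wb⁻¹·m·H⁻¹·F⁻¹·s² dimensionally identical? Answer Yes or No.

Left side:
  Wb = kg·m²·s⁻²·A⁻¹.
  So Wb⁻¹ = kg⁻¹·m⁻²·s²·A.
  J = kg·m²·s⁻².
  So J² = kg²·m⁴·s⁻⁴.
  Combining: Wb⁻¹·m·J² = (kg⁻¹·m⁻²·s²·A) · m · (kg²·m⁴·s⁻⁴) = kg·m³·s⁻²·A.
Right side:
  J = N·m (work = force × distance),
      = kg·m²·s⁻².
  So J² = kg²·m⁴·s⁻⁴.
  Wb = V·s (flux: a volt is a weber per second),
      = kg·m²·s⁻²·A⁻¹.
  So Wb⁻¹ = kg⁻¹·m⁻²·s²·A.
  H = Wb/A (inductance = flux per current),
      = kg·m²·s⁻²·A⁻².
  So H⁻¹ = kg⁻¹·m⁻²·s²·A².
  F = C/V (capacitance = charge per voltage),
      = A·s/(kg·m²·s⁻³·A⁻¹) (substituting C and V),
      = kg⁻¹·m⁻²·s⁴·A².
  So F⁻¹ = kg·m²·s⁻⁴·A⁻².
  Combining: J²·Wb⁻¹·m·H⁻¹·F⁻¹·s² = (kg²·m⁴·s⁻⁴) · (kg⁻¹·m⁻²·s²·A) · m · (kg⁻¹·m⁻²·s²·A²) · (kg·m²·s⁻⁴·A⁻²) · s² = kg·m³·s⁻²·A.
Both reduce to kg·m³·s⁻²·A.

Yes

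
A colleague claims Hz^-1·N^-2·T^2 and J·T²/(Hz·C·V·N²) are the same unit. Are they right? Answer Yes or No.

Left side:
  Hz = s⁻¹.
  So Hz⁻¹ = s.
  N = kg·m·s⁻².
  So N⁻² = kg⁻²·m⁻²·s⁴.
  T = kg·s⁻²·A⁻¹.
  So T² = kg²·s⁻⁴·A⁻².
  Combining: Hz⁻¹·N⁻²·T² = s · (kg⁻²·m⁻²·s⁴) · (kg²·s⁻⁴·A⁻²) = m⁻²·s·A⁻².
Right side:
  Hz = s⁻¹.
  So Hz⁻¹ = s.
  C = s·A.
  So C⁻¹ = s⁻¹·A⁻¹.
  V = kg·m²·s⁻³·A⁻¹.
  So V⁻¹ = kg⁻¹·m⁻²·s³·A.
  N = kg·m·s⁻².
  So N⁻² = kg⁻²·m⁻²·s⁴.
  J = kg·m²·s⁻².
  T = kg·s⁻²·A⁻¹.
  So T² = kg²·s⁻⁴·A⁻².
  Combining: Hz⁻¹·C⁻¹·V⁻¹·N⁻²·J·T² = s · (s⁻¹·A⁻¹) · (kg⁻¹·m⁻²·s³·A) · (kg⁻²·m⁻²·s⁴) · (kg·m²·s⁻²) · (kg²·s⁻⁴·A⁻²) = m⁻²·s·A⁻².
Both reduce to m⁻²·s·A⁻².

Yes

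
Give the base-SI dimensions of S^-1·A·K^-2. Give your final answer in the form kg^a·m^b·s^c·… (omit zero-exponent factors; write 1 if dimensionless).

S = 1/Ω (conductance is reciprocal resistance),
    = kg⁻¹·m⁻²·s³·A².
So S⁻¹ = kg·m²·s⁻³·A⁻².
Combining: S⁻¹·A·K⁻² = (kg·m²·s⁻³·A⁻²) · A · K⁻² = kg·m²·s⁻³·A⁻¹·K⁻².

kg·m²·s⁻³·A⁻¹·K⁻²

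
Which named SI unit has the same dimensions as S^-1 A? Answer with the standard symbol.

S = 1/Ω (conductance is reciprocal resistance),
    = kg⁻¹·m⁻²·s³·A².
So S⁻¹ = kg·m²·s⁻³·A⁻².
Combining: S⁻¹·A = (kg·m²·s⁻³·A⁻²) · A = kg·m²·s⁻³·A⁻¹.
kg·m²·s⁻³·A⁻¹ is the base-SI form of the volt.

V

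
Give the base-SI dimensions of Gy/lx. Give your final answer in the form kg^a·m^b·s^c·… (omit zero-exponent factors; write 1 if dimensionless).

lx = lm/m² (illuminance = luminous flux per area),
    = m⁻²·cd.
So lx⁻¹ = m²·cd⁻¹.
Gy = J/kg (absorbed dose = energy per mass),
    = m²·s⁻².
Combining: lx⁻¹·Gy = (m²·cd⁻¹) · (m²·s⁻²) = m⁴·s⁻²·cd⁻¹.

m⁴·s⁻²·cd⁻¹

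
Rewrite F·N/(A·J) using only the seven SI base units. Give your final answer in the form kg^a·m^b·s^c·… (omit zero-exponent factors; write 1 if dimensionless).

kg⁻¹·m⁻³·s⁴·A

F = kg⁻¹·m⁻²·s⁴·A².
N = kg·m·s⁻².
J = kg·m²·s⁻².
So J⁻¹ = kg⁻¹·m⁻²·s².
Combining: A⁻¹·F·N·J⁻¹ = A⁻¹ · (kg⁻¹·m⁻²·s⁴·A²) · (kg·m·s⁻²) · (kg⁻¹·m⁻²·s²) = kg⁻¹·m⁻³·s⁴·A.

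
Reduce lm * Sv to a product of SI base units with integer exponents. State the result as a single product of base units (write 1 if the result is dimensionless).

lm = cd.
Sv = m²·s⁻².
Combining: lm·Sv = cd · (m²·s⁻²) = m²·s⁻²·cd.

m²·s⁻²·cd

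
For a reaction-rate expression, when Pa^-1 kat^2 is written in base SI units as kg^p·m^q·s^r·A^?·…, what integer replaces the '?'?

Pa = kg·m⁻¹·s⁻².
So Pa⁻¹ = kg⁻¹·m·s².
kat = s⁻¹·mol.
So kat² = s⁻²·mol².
Combining: Pa⁻¹·kat² = (kg⁻¹·m·s²) · (s⁻²·mol²) = kg⁻¹·m·mol².
The exponent of A is 0.

0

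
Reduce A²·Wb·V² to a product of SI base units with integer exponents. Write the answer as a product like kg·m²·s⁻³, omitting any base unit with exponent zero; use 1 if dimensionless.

kg³·m⁶·s⁻⁸·A⁻¹

Wb = kg·m²·s⁻²·A⁻¹.
V = kg·m²·s⁻³·A⁻¹.
So V² = kg²·m⁴·s⁻⁶·A⁻².
Combining: A²·Wb·V² = A² · (kg·m²·s⁻²·A⁻¹) · (kg²·m⁴·s⁻⁶·A⁻²) = kg³·m⁶·s⁻⁸·A⁻¹.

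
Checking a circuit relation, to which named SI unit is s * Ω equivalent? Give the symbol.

Ω = V/A (resistance = voltage per current),
    = kg·m²·s⁻³·A⁻².
Combining: s·Ω = s · (kg·m²·s⁻³·A⁻²) = kg·m²·s⁻²·A⁻².
kg·m²·s⁻²·A⁻² is the base-SI form of the henry.

H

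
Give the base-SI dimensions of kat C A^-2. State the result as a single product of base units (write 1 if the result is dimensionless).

A⁻¹·mol

kat = mol/s = s⁻¹·mol (catalytic activity).
C = A·s = s·A (charge = current × time).
Combining: kat·C·A⁻² = (s⁻¹·mol) · (s·A) · A⁻² = A⁻¹·mol.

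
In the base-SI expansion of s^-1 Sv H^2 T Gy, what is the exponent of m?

8

Sv = m²·s⁻².
H = kg·m²·s⁻²·A⁻².
So H² = kg²·m⁴·s⁻⁴·A⁻⁴.
T = kg·s⁻²·A⁻¹.
Gy = m²·s⁻².
Combining: s⁻¹·Sv·H²·T·Gy = s⁻¹ · (m²·s⁻²) · (kg²·m⁴·s⁻⁴·A⁻⁴) · (kg·s⁻²·A⁻¹) · (m²·s⁻²) = kg³·m⁸·s⁻¹¹·A⁻⁵.
The exponent of m is 8.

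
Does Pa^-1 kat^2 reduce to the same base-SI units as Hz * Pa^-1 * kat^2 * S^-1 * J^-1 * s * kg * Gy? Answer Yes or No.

No

Left side:
  Pa = N/m² (pressure = force per area),
      = kg·m⁻¹·s⁻².
  So Pa⁻¹ = kg⁻¹·m·s².
  kat = mol/s = s⁻¹·mol (catalytic activity).
  So kat² = s⁻²·mol².
  Combining: Pa⁻¹·kat² = (kg⁻¹·m·s²) · (s⁻²·mol²) = kg⁻¹·m·mol².
Right side:
  Hz = 1/s = s⁻¹ (frequency is cycles per second).
  Pa = N/m² (pressure = force per area),
      = kg·m⁻¹·s⁻².
  So Pa⁻¹ = kg⁻¹·m·s².
  kat = mol/s = s⁻¹·mol (catalytic activity).
  So kat² = s⁻²·mol².
  S = 1/Ω (conductance is reciprocal resistance),
      = kg⁻¹·m⁻²·s³·A².
  So S⁻¹ = kg·m²·s⁻³·A⁻².
  J = N·m (work = force × distance),
      = kg·m²·s⁻².
  So J⁻¹ = kg⁻¹·m⁻²·s².
  Gy = J/kg (absorbed dose = energy per mass),
      = m²·s⁻².
  Combining: Hz·Pa⁻¹·kat²·S⁻¹·J⁻¹·s·kg·Gy = s⁻¹ · (kg⁻¹·m·s²) · (s⁻²·mol²) · (kg·m²·s⁻³·A⁻²) · (kg⁻¹·m⁻²·s²) · s · kg · (m²·s⁻²) = m³·s⁻³·A⁻²·mol².
Left is kg⁻¹·m·mol²; right is m³·s⁻³·A⁻²·mol² — different.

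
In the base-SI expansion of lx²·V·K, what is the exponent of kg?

lx = m⁻²·cd.
So lx² = m⁻⁴·cd².
V = kg·m²·s⁻³·A⁻¹.
Combining: lx²·V·K = (m⁻⁴·cd²) · (kg·m²·s⁻³·A⁻¹) · K = kg·m⁻²·s⁻³·A⁻¹·K·cd².
The exponent of kg is 1.

1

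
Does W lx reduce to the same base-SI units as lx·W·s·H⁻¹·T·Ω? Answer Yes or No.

Left side:
  W = kg·m²·s⁻³.
  lx = m⁻²·cd.
  Combining: W·lx = (kg·m²·s⁻³) · (m⁻²·cd) = kg·s⁻³·cd.
Right side:
  lx = m⁻²·cd.
  W = kg·m²·s⁻³.
  H = kg·m²·s⁻²·A⁻².
  So H⁻¹ = kg⁻¹·m⁻²·s²·A².
  T = kg·s⁻²·A⁻¹.
  Ω = kg·m²·s⁻³·A⁻².
  Combining: lx·W·s·H⁻¹·T·Ω = (m⁻²·cd) · (kg·m²·s⁻³) · s · (kg⁻¹·m⁻²·s²·A²) · (kg·s⁻²·A⁻¹) · (kg·m²·s⁻³·A⁻²) = kg²·s⁻⁵·A⁻¹·cd.
Left is kg·s⁻³·cd; right is kg²·s⁻⁵·A⁻¹·cd — different.

No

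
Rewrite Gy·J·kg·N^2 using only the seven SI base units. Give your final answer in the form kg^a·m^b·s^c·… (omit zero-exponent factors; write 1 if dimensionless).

Gy = m²·s⁻².
J = kg·m²·s⁻².
N = kg·m·s⁻².
So N² = kg²·m²·s⁻⁴.
Combining: Gy·J·kg·N² = (m²·s⁻²) · (kg·m²·s⁻²) · kg · (kg²·m²·s⁻⁴) = kg⁴·m⁶·s⁻⁸.

kg⁴·m⁶·s⁻⁸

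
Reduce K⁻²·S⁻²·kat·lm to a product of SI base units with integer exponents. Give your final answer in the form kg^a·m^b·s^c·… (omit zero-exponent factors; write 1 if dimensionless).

kg²·m⁴·s⁻⁷·A⁻⁴·K⁻²·mol·cd

S = 1/Ω (conductance is reciprocal resistance),
    = kg⁻¹·m⁻²·s³·A².
So S⁻² = kg²·m⁴·s⁻⁶·A⁻⁴.
kat = mol/s = s⁻¹·mol (catalytic activity).
lm = cd·sr = cd (luminous flux; sr is dimensionless).
Combining: K⁻²·S⁻²·kat·lm = K⁻² · (kg²·m⁴·s⁻⁶·A⁻⁴) · (s⁻¹·mol) · cd = kg²·m⁴·s⁻⁷·A⁻⁴·K⁻²·mol·cd.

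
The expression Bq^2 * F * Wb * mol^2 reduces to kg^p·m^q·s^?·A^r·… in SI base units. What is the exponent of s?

0

Bq = 1/s = s⁻¹ (activity is decays per second).
So Bq² = s⁻².
F = C/V (capacitance = charge per voltage),
    = A·s/(kg·m²·s⁻³·A⁻¹) (substituting C and V),
    = kg⁻¹·m⁻²·s⁴·A².
Wb = V·s (flux: a volt is a weber per second),
    = kg·m²·s⁻²·A⁻¹.
Combining: Bq²·F·Wb·mol² = s⁻² · (kg⁻¹·m⁻²·s⁴·A²) · (kg·m²·s⁻²·A⁻¹) · mol² = A·mol².
The exponent of s is 0.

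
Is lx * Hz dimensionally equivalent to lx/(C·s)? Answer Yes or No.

Left side:
  lx = lm/m² (illuminance = luminous flux per area),
      = m⁻²·cd.
  Hz = 1/s = s⁻¹ (frequency is cycles per second).
  Combining: lx·Hz = (m⁻²·cd) · s⁻¹ = m⁻²·s⁻¹·cd.
Right side:
  C = A·s = s·A (charge = current × time).
  So C⁻¹ = s⁻¹·A⁻¹.
  lx = lm/m² (illuminance = luminous flux per area),
      = m⁻²·cd.
  Combining: C⁻¹·s⁻¹·lx = (s⁻¹·A⁻¹) · s⁻¹ · (m⁻²·cd) = m⁻²·s⁻²·A⁻¹·cd.
Left is m⁻²·s⁻¹·cd; right is m⁻²·s⁻²·A⁻¹·cd — different.

No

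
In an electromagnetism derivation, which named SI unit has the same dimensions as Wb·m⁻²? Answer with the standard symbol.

Wb = V·s (flux: a volt is a weber per second),
    = kg·m²·s⁻²·A⁻¹.
Combining: Wb·m⁻² = (kg·m²·s⁻²·A⁻¹) · m⁻² = kg·s⁻²·A⁻¹.
kg·s⁻²·A⁻¹ is the base-SI form of the tesla.

T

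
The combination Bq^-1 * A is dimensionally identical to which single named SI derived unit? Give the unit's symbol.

C

Bq = 1/s = s⁻¹ (activity is decays per second).
So Bq⁻¹ = s.
Combining: Bq⁻¹·A = s · A = s·A.
s·A is the base-SI form of the coulomb.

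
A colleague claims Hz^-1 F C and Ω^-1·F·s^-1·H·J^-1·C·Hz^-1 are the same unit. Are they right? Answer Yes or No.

No

Left side:
  Hz = 1/s = s⁻¹ (frequency is cycles per second).
  So Hz⁻¹ = s.
  F = C/V (capacitance = charge per voltage),
      = A·s/(kg·m²·s⁻³·A⁻¹) (substituting C and V),
      = kg⁻¹·m⁻²·s⁴·A².
  C = A·s = s·A (charge = current × time).
  Combining: Hz⁻¹·F·C = s · (kg⁻¹·m⁻²·s⁴·A²) · (s·A) = kg⁻¹·m⁻²·s⁶·A³.
Right side:
  Ω = kg·m²·s⁻³·A⁻².
  So Ω⁻¹ = kg⁻¹·m⁻²·s³·A².
  F = kg⁻¹·m⁻²·s⁴·A².
  H = kg·m²·s⁻²·A⁻².
  J = kg·m²·s⁻².
  So J⁻¹ = kg⁻¹·m⁻²·s².
  C = s·A.
  Hz = s⁻¹.
  So Hz⁻¹ = s.
  Combining: Ω⁻¹·F·s⁻¹·H·J⁻¹·C·Hz⁻¹ = (kg⁻¹·m⁻²·s³·A²) · (kg⁻¹·m⁻²·s⁴·A²) · s⁻¹ · (kg·m²·s⁻²·A⁻²) · (kg⁻¹·m⁻²·s²) · (s·A) · s = kg⁻²·m⁻⁴·s⁸·A³.
Left is kg⁻¹·m⁻²·s⁶·A³; right is kg⁻²·m⁻⁴·s⁸·A³ — different.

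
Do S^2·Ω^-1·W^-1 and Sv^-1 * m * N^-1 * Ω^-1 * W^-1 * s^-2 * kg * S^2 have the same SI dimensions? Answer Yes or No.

No

Left side:
  S = 1/Ω (conductance is reciprocal resistance),
      = kg⁻¹·m⁻²·s³·A².
  So S² = kg⁻²·m⁻⁴·s⁶·A⁴.
  Ω = V/A (resistance = voltage per current),
      = kg·m²·s⁻³·A⁻².
  So Ω⁻¹ = kg⁻¹·m⁻²·s³·A².
  W = J/s (power = energy per time),
      = kg·m²·s⁻³.
  So W⁻¹ = kg⁻¹·m⁻²·s³.
  Combining: S²·Ω⁻¹·W⁻¹ = (kg⁻²·m⁻⁴·s⁶·A⁴) · (kg⁻¹·m⁻²·s³·A²) · (kg⁻¹·m⁻²·s³) = kg⁻⁴·m⁻⁸·s¹²·A⁶.
Right side:
  Sv = J/kg (equivalent dose = energy per mass),
      = m²·s⁻².
  So Sv⁻¹ = m⁻²·s².
  N = kg·m/s² = kg·m·s⁻² (force = mass × acceleration).
  So N⁻¹ = kg⁻¹·m⁻¹·s².
  Ω = V/A (resistance = voltage per current),
      = kg·m²·s⁻³·A⁻².
  So Ω⁻¹ = kg⁻¹·m⁻²·s³·A².
  W = J/s (power = energy per time),
      = kg·m²·s⁻³.
  So W⁻¹ = kg⁻¹·m⁻²·s³.
  S = 1/Ω (conductance is reciprocal resistance),
      = kg⁻¹·m⁻²·s³·A².
  So S² = kg⁻²·m⁻⁴·s⁶·A⁴.
  Combining: Sv⁻¹·m·N⁻¹·Ω⁻¹·W⁻¹·s⁻²·kg·S² = (m⁻²·s²) · m · (kg⁻¹·m⁻¹·s²) · (kg⁻¹·m⁻²·s³·A²) · (kg⁻¹·m⁻²·s³) · s⁻² · kg · (kg⁻²·m⁻⁴·s⁶·A⁴) = kg⁻⁴·m⁻¹⁰·s¹⁴·A⁶.
Left is kg⁻⁴·m⁻⁸·s¹²·A⁶; right is kg⁻⁴·m⁻¹⁰·s¹⁴·A⁶ — different.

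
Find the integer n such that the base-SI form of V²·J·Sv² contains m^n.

10

V = W/A (potential = power per current),
    = kg·m²·s⁻³·A⁻¹.
So V² = kg²·m⁴·s⁻⁶·A⁻².
J = N·m (work = force × distance),
    = kg·m²·s⁻².
Sv = J/kg (equivalent dose = energy per mass),
    = m²·s⁻².
So Sv² = m⁴·s⁻⁴.
Combining: V²·J·Sv² = (kg²·m⁴·s⁻⁶·A⁻²) · (kg·m²·s⁻²) · (m⁴·s⁻⁴) = kg³·m¹⁰·s⁻¹²·A⁻².
The exponent of m is 10.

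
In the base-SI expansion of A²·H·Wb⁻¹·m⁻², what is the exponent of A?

H = Wb/A (inductance = flux per current),
    = kg·m²·s⁻²·A⁻².
Wb = V·s (flux: a volt is a weber per second),
    = kg·m²·s⁻²·A⁻¹.
So Wb⁻¹ = kg⁻¹·m⁻²·s²·A.
Combining: A²·H·Wb⁻¹·m⁻² = A² · (kg·m²·s⁻²·A⁻²) · (kg⁻¹·m⁻²·s²·A) · m⁻² = m⁻²·A.
The exponent of A is 1.

1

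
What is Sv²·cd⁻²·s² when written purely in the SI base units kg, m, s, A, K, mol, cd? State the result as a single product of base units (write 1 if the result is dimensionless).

Sv = m²·s⁻².
So Sv² = m⁴·s⁻⁴.
Combining: Sv²·cd⁻²·s² = (m⁴·s⁻⁴) · cd⁻² · s² = m⁴·s⁻²·cd⁻².

m⁴·s⁻²·cd⁻²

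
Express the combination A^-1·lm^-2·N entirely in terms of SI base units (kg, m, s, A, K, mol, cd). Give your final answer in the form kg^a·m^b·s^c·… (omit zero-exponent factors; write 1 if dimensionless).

kg·m·s⁻²·A⁻¹·cd⁻²

lm = cd·sr = cd (luminous flux; sr is dimensionless).
So lm⁻² = cd⁻².
N = kg·m/s² = kg·m·s⁻² (force = mass × acceleration).
Combining: A⁻¹·lm⁻²·N = A⁻¹ · cd⁻² · (kg·m·s⁻²) = kg·m·s⁻²·A⁻¹·cd⁻².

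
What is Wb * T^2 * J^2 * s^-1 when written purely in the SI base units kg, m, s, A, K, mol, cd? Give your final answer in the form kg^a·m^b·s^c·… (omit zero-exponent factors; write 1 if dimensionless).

kg⁵·m⁶·s⁻¹¹·A⁻³

Wb = kg·m²·s⁻²·A⁻¹.
T = kg·s⁻²·A⁻¹.
So T² = kg²·s⁻⁴·A⁻².
J = kg·m²·s⁻².
So J² = kg²·m⁴·s⁻⁴.
Combining: Wb·T²·J²·s⁻¹ = (kg·m²·s⁻²·A⁻¹) · (kg²·s⁻⁴·A⁻²) · (kg²·m⁴·s⁻⁴) · s⁻¹ = kg⁵·m⁶·s⁻¹¹·A⁻³.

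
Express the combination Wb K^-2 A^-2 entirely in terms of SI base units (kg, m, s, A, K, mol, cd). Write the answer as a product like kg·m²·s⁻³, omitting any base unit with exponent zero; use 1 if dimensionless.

Wb = V·s (flux: a volt is a weber per second),
    = kg·m²·s⁻²·A⁻¹.
Combining: Wb·K⁻²·A⁻² = (kg·m²·s⁻²·A⁻¹) · K⁻² · A⁻² = kg·m²·s⁻²·A⁻³·K⁻².

kg·m²·s⁻²·A⁻³·K⁻²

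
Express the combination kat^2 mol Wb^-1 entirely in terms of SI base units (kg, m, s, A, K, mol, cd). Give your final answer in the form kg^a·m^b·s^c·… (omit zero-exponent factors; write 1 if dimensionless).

kat = mol/s = s⁻¹·mol (catalytic activity).
So kat² = s⁻²·mol².
Wb = V·s (flux: a volt is a weber per second),
    = kg·m²·s⁻²·A⁻¹.
So Wb⁻¹ = kg⁻¹·m⁻²·s²·A.
Combining: kat²·mol·Wb⁻¹ = (s⁻²·mol²) · mol · (kg⁻¹·m⁻²·s²·A) = kg⁻¹·m⁻²·A·mol³.

kg⁻¹·m⁻²·A·mol³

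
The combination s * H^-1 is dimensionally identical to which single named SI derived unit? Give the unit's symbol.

S

H = kg·m²·s⁻²·A⁻².
So H⁻¹ = kg⁻¹·m⁻²·s²·A².
Combining: s·H⁻¹ = s · (kg⁻¹·m⁻²·s²·A²) = kg⁻¹·m⁻²·s³·A².
kg⁻¹·m⁻²·s³·A² is the base-SI form of the siemens.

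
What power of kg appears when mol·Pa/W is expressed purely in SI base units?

0

Pa = kg·m⁻¹·s⁻².
W = kg·m²·s⁻³.
So W⁻¹ = kg⁻¹·m⁻²·s³.
Combining: mol·Pa·W⁻¹ = mol · (kg·m⁻¹·s⁻²) · (kg⁻¹·m⁻²·s³) = m⁻³·s·mol.
The exponent of kg is 0.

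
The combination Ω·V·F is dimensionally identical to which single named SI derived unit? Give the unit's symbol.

Wb

Ω = kg·m²·s⁻³·A⁻².
V = kg·m²·s⁻³·A⁻¹.
F = kg⁻¹·m⁻²·s⁴·A².
Combining: Ω·V·F = (kg·m²·s⁻³·A⁻²) · (kg·m²·s⁻³·A⁻¹) · (kg⁻¹·m⁻²·s⁴·A²) = kg·m²·s⁻²·A⁻¹.
kg·m²·s⁻²·A⁻¹ is the base-SI form of the weber.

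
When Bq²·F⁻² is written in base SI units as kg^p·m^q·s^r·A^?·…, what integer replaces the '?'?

-4

Bq = s⁻¹.
So Bq² = s⁻².
F = kg⁻¹·m⁻²·s⁴·A².
So F⁻² = kg²·m⁴·s⁻⁸·A⁻⁴.
Combining: Bq²·F⁻² = s⁻² · (kg²·m⁴·s⁻⁸·A⁻⁴) = kg²·m⁴·s⁻¹⁰·A⁻⁴.
The exponent of A is -4.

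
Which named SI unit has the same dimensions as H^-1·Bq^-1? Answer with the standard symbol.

S

H = kg·m²·s⁻²·A⁻².
So H⁻¹ = kg⁻¹·m⁻²·s²·A².
Bq = s⁻¹.
So Bq⁻¹ = s.
Combining: H⁻¹·Bq⁻¹ = (kg⁻¹·m⁻²·s²·A²) · s = kg⁻¹·m⁻²·s³·A².
kg⁻¹·m⁻²·s³·A² is the base-SI form of the siemens.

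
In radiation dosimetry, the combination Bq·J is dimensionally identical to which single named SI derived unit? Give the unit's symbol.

Bq = s⁻¹.
J = kg·m²·s⁻².
Combining: Bq·J = s⁻¹ · (kg·m²·s⁻²) = kg·m²·s⁻³.
kg·m²·s⁻³ is the base-SI form of the watt.

W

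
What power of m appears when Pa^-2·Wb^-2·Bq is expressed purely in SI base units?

Pa = N/m² (pressure = force per area),
    = kg·m⁻¹·s⁻².
So Pa⁻² = kg⁻²·m²·s⁴.
Wb = V·s (flux: a volt is a weber per second),
    = kg·m²·s⁻²·A⁻¹.
So Wb⁻² = kg⁻²·m⁻⁴·s⁴·A².
Bq = 1/s = s⁻¹ (activity is decays per second).
Combining: Pa⁻²·Wb⁻²·Bq = (kg⁻²·m²·s⁴) · (kg⁻²·m⁻⁴·s⁴·A²) · s⁻¹ = kg⁻⁴·m⁻²·s⁷·A².
The exponent of m is -2.

-2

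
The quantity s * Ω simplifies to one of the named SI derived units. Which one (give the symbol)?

H

Ω = V/A (resistance = voltage per current),
    = kg·m²·s⁻³·A⁻².
Combining: s·Ω = s · (kg·m²·s⁻³·A⁻²) = kg·m²·s⁻²·A⁻².
kg·m²·s⁻²·A⁻² is the base-SI form of the henry.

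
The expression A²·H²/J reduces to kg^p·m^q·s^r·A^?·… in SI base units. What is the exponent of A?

J = kg·m²·s⁻².
So J⁻¹ = kg⁻¹·m⁻²·s².
H = kg·m²·s⁻²·A⁻².
So H² = kg²·m⁴·s⁻⁴·A⁻⁴.
Combining: J⁻¹·A²·H² = (kg⁻¹·m⁻²·s²) · A² · (kg²·m⁴·s⁻⁴·A⁻⁴) = kg·m²·s⁻²·A⁻².
The exponent of A is -2.

-2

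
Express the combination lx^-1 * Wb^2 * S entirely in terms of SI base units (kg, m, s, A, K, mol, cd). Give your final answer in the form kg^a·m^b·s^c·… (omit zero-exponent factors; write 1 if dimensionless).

kg·m⁴·s⁻¹·cd⁻¹

lx = lm/m² (illuminance = luminous flux per area),
    = m⁻²·cd.
So lx⁻¹ = m²·cd⁻¹.
Wb = V·s (flux: a volt is a weber per second),
    = kg·m²·s⁻²·A⁻¹.
So Wb² = kg²·m⁴·s⁻⁴·A⁻².
S = 1/Ω (conductance is reciprocal resistance),
    = kg⁻¹·m⁻²·s³·A².
Combining: lx⁻¹·Wb²·S = (m²·cd⁻¹) · (kg²·m⁴·s⁻⁴·A⁻²) · (kg⁻¹·m⁻²·s³·A²) = kg·m⁴·s⁻¹·cd⁻¹.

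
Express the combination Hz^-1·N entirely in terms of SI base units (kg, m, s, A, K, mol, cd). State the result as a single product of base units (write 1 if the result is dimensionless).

kg·m·s⁻¹

Hz = 1/s = s⁻¹ (frequency is cycles per second).
So Hz⁻¹ = s.
N = kg·m/s² = kg·m·s⁻² (force = mass × acceleration).
Combining: Hz⁻¹·N = s · (kg·m·s⁻²) = kg·m·s⁻¹.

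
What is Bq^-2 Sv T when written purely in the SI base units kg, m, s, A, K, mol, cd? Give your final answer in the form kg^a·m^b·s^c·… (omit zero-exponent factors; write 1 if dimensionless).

kg·m²·s⁻²·A⁻¹

Bq = s⁻¹.
So Bq⁻² = s².
Sv = m²·s⁻².
T = kg·s⁻²·A⁻¹.
Combining: Bq⁻²·Sv·T = s² · (m²·s⁻²) · (kg·s⁻²·A⁻¹) = kg·m²·s⁻²·A⁻¹.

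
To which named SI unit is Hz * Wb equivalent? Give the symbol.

V

Hz = 1/s = s⁻¹ (frequency is cycles per second).
Wb = V·s (flux: a volt is a weber per second),
    = kg·m²·s⁻²·A⁻¹.
Combining: Hz·Wb = s⁻¹ · (kg·m²·s⁻²·A⁻¹) = kg·m²·s⁻³·A⁻¹.
kg·m²·s⁻³·A⁻¹ is the base-SI form of the volt.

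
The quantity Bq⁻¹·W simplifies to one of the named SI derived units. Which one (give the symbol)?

J

Bq = s⁻¹.
So Bq⁻¹ = s.
W = kg·m²·s⁻³.
Combining: Bq⁻¹·W = s · (kg·m²·s⁻³) = kg·m²·s⁻².
kg·m²·s⁻² is the base-SI form of the joule.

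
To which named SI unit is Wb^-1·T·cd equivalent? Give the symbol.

Wb = kg·m²·s⁻²·A⁻¹.
So Wb⁻¹ = kg⁻¹·m⁻²·s²·A.
T = kg·s⁻²·A⁻¹.
Combining: Wb⁻¹·T·cd = (kg⁻¹·m⁻²·s²·A) · (kg·s⁻²·A⁻¹) · cd = m⁻²·cd.
m⁻²·cd is the base-SI form of the lux.

lx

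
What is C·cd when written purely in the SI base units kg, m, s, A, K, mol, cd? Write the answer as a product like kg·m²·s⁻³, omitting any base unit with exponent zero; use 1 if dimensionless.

C = A·s = s·A (charge = current × time).
Combining: C·cd = (s·A) · cd = s·A·cd.

s·A·cd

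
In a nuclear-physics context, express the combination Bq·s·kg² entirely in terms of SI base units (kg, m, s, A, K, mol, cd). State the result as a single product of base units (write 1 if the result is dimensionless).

kg²

Bq = s⁻¹.
Combining: Bq·s·kg² = s⁻¹ · s · kg² = kg².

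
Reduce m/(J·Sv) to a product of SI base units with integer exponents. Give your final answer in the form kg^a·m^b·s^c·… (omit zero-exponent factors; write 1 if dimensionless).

kg⁻¹·m⁻³·s⁴

J = N·m (work = force × distance),
    = kg·m²·s⁻².
So J⁻¹ = kg⁻¹·m⁻²·s².
Sv = J/kg (equivalent dose = energy per mass),
    = m²·s⁻².
So Sv⁻¹ = m⁻²·s².
Combining: m·J⁻¹·Sv⁻¹ = m · (kg⁻¹·m⁻²·s²) · (m⁻²·s²) = kg⁻¹·m⁻³·s⁴.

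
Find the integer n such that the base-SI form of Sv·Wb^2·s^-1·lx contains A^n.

Sv = J/kg (equivalent dose = energy per mass),
    = m²·s⁻².
Wb = V·s (flux: a volt is a weber per second),
    = kg·m²·s⁻²·A⁻¹.
So Wb² = kg²·m⁴·s⁻⁴·A⁻².
lx = lm/m² (illuminance = luminous flux per area),
    = m⁻²·cd.
Combining: Sv·Wb²·s⁻¹·lx = (m²·s⁻²) · (kg²·m⁴·s⁻⁴·A⁻²) · s⁻¹ · (m⁻²·cd) = kg²·m⁴·s⁻⁷·A⁻²·cd.
The exponent of A is -2.

-2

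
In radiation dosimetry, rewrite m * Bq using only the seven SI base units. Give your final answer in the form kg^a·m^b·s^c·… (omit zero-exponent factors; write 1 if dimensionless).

m·s⁻¹

Bq = 1/s = s⁻¹ (activity is decays per second).
Combining: m·Bq = m · s⁻¹ = m·s⁻¹.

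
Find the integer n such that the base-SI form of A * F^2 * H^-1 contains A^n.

7

F = C/V (capacitance = charge per voltage),
    = A·s/(kg·m²·s⁻³·A⁻¹) (substituting C and V),
    = kg⁻¹·m⁻²·s⁴·A².
So F² = kg⁻²·m⁻⁴·s⁸·A⁴.
H = Wb/A (inductance = flux per current),
    = kg·m²·s⁻²·A⁻².
So H⁻¹ = kg⁻¹·m⁻²·s²·A².
Combining: A·F²·H⁻¹ = A · (kg⁻²·m⁻⁴·s⁸·A⁴) · (kg⁻¹·m⁻²·s²·A²) = kg⁻³·m⁻⁶·s¹⁰·A⁷.
The exponent of A is 7.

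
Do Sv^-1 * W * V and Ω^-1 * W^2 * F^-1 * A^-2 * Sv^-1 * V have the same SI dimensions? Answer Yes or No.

Left side:
  Sv = J/kg (equivalent dose = energy per mass),
      = m²·s⁻².
  So Sv⁻¹ = m⁻²·s².
  W = J/s (power = energy per time),
      = kg·m²·s⁻³.
  V = W/A (potential = power per current),
      = kg·m²·s⁻³·A⁻¹.
  Combining: Sv⁻¹·W·V = (m⁻²·s²) · (kg·m²·s⁻³) · (kg·m²·s⁻³·A⁻¹) = kg²·m²·s⁻⁴·A⁻¹.
Right side:
  Ω = V/A (resistance = voltage per current),
      = kg·m²·s⁻³·A⁻².
  So Ω⁻¹ = kg⁻¹·m⁻²·s³·A².
  W = J/s (power = energy per time),
      = kg·m²·s⁻³.
  So W² = kg²·m⁴·s⁻⁶.
  F = C/V (capacitance = charge per voltage),
      = A·s/(kg·m²·s⁻³·A⁻¹) (substituting C and V),
      = kg⁻¹·m⁻²·s⁴·A².
  So F⁻¹ = kg·m²·s⁻⁴·A⁻².
  Sv = J/kg (equivalent dose = energy per mass),
      = m²·s⁻².
  So Sv⁻¹ = m⁻²·s².
  V = W/A (potential = power per current),
      = kg·m²·s⁻³·A⁻¹.
  Combining: Ω⁻¹·W²·F⁻¹·A⁻²·Sv⁻¹·V = (kg⁻¹·m⁻²·s³·A²) · (kg²·m⁴·s⁻⁶) · (kg·m²·s⁻⁴·A⁻²) · A⁻² · (m⁻²·s²) · (kg·m²·s⁻³·A⁻¹) = kg³·m⁴·s⁻⁸·A⁻³.
Left is kg²·m²·s⁻⁴·A⁻¹; right is kg³·m⁴·s⁻⁸·A⁻³ — different.

No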